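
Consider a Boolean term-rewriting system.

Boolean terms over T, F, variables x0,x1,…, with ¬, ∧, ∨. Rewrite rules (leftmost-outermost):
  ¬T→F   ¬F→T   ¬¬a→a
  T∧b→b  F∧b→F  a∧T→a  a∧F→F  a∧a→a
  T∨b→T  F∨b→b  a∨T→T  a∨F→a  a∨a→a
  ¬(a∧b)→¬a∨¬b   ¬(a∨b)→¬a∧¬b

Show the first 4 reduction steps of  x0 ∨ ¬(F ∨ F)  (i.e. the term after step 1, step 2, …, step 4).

  start: x0 ∨ ¬(F ∨ F)
  [1] x0 ∨ (¬F ∧ ¬F)
  [2] x0 ∨ ¬F
  [3] x0 ∨ T
  [4] T

Answer: after 4 steps: T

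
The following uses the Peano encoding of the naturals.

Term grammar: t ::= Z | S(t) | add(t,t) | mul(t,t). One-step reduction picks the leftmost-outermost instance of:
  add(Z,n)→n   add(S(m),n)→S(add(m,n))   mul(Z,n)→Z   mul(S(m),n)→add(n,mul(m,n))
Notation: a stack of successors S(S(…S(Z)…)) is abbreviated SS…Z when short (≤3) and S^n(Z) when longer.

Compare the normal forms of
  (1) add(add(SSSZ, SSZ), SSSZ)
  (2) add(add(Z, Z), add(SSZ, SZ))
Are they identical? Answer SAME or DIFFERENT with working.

Answer: DIFFERENT — A ⇓ S^8(Z), B ⇓ SSSZ

Reduction:
Term A:
  start: add(add(SSSZ, SSZ), SSSZ)
  [1] add(S(add(SSZ, SSZ)), SSSZ)
  [2] S(add(add(SSZ, SSZ), SSSZ))
  [3] S(add(S(add(SZ, SSZ)), SSSZ))
  [4] S(S(add(add(SZ, SSZ), SSSZ)))
  [5] S(S(add(S(add(Z, SSZ)), SSSZ)))
  [6] S(S(S(add(add(Z, SSZ), SSSZ))))
  [7] S(S(S(add(SSZ, SSSZ))))
  [8] S(S(S(S(add(SZ, SSSZ)))))
  [9] S(S(S(S(S(add(Z, SSSZ))))))
  [10] S^8(Z)

Term B:
  start: add(add(Z, Z), add(SSZ, SZ))
  [1] add(Z, add(SSZ, SZ))
  [2] add(SSZ, SZ)
  [3] S(add(SZ, SZ))
  [4] S(S(add(Z, SZ)))
  [5] SSSZ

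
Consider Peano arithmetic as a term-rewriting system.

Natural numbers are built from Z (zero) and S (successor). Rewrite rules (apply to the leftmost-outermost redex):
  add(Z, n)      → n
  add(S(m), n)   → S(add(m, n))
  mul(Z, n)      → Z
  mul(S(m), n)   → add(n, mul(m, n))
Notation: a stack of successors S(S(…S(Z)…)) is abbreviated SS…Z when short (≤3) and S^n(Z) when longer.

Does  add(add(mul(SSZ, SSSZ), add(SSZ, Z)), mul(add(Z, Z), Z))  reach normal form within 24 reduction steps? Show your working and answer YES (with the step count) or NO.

Answer: NO — after 24 steps the term is S(S(S(S(S(S(add(add(SSZ, Z), mul(add(Z, Z), Z)))))))), not yet normal

Working:
  start: add(add(mul(SSZ, SSSZ), add(SSZ, Z)), mul(add(Z, Z), Z))
  [1] add(add(add(SSSZ, mul(SZ, SSSZ)), add(SSZ, Z)), mul(add(Z, Z), Z))
  [2] add(add(S(add(SSZ, mul(SZ, SSSZ))), add(SSZ, Z)), mul(add(Z, Z), Z))
  [3] add(S(add(add(SSZ, mul(SZ, SSSZ)), add(SSZ, Z))), mul(add(Z, Z), Z))
  [4] S(add(add(add(SSZ, mul(SZ, SSSZ)), add(SSZ, Z)), mul(add(Z, Z), Z)))
  [5] S(add(add(S(add(SZ, mul(SZ, SSSZ))), add(SSZ, Z)), mul(add(Z, Z), Z)))
  [6] S(add(S(add(add(SZ, mul(SZ, SSSZ)), add(SSZ, Z))), mul(add(Z, Z), Z)))
  [7] S(S(add(add(add(SZ, mul(SZ, SSSZ)), add(SSZ, Z)), mul(add(Z, Z), Z))))
  [8] S(S(add(add(S(add(Z, mul(SZ, SSSZ))), add(SSZ, Z)), mul(add(Z, Z), Z))))
  [9] S(S(add(S(add(add(Z, mul(SZ, SSSZ)), add(SSZ, Z))), mul(add(Z, Z), Z))))
  [10] S(S(S(add(add(add(Z, mul(SZ, SSSZ)), add(SSZ, Z)), mul(add(Z, Z), Z)))))
  [11] S(S(S(add(add(mul(SZ, SSSZ), add(SSZ, Z)), mul(add(Z, Z), Z)))))
  [12] S(S(S(add(add(add(SSSZ, mul(Z, SSSZ)), add(SSZ, Z)), mul(add(Z, Z), Z)))))
  [13] S(S(S(add(add(S(add(SSZ, mul(Z, SSSZ))), add(SSZ, Z)), mul(add(Z, Z), Z)))))
  [14] S(S(S(add(S(add(add(SSZ, mul(Z, SSSZ)), add(SSZ, Z))), mul(add(Z, Z), Z)))))
  [15] S(S(S(S(add(add(add(SSZ, mul(Z, SSSZ)), add(SSZ, Z)), mul(add(Z, Z), Z))))))
  [16] S(S(S(S(add(add(S(add(SZ, mul(Z, SSSZ))), add(SSZ, Z)), mul(add(Z, Z), Z))))))
  [17] S(S(S(S(add(S(add(add(SZ, mul(Z, SSSZ)), add(SSZ, Z))), mul(add(Z, Z), Z))))))
  [18] S(S(S(S(S(add(add(add(SZ, mul(Z, SSSZ)), add(SSZ, Z)), mul(add(Z, Z), Z)))))))
  [19] S(S(S(S(S(add(add(S(add(Z, mul(Z, SSSZ))), add(SSZ, Z)), mul(add(Z, Z), Z)))))))
  [20] S(S(S(S(S(add(S(add(add(Z, mul(Z, SSSZ)), add(SSZ, Z))), mul(add(Z, Z), Z)))))))
  [21] S(S(S(S(S(S(add(add(add(Z, mul(Z, SSSZ)), add(SSZ, Z)), mul(add(Z, Z), Z))))))))
  [22] S(S(S(S(S(S(add(add(mul(Z, SSSZ), add(SSZ, Z)), mul(add(Z, Z), Z))))))))
  [23] S(S(S(S(S(S(add(add(Z, add(SSZ, Z)), mul(add(Z, Z), Z))))))))
  [24] S(S(S(S(S(S(add(add(SSZ, Z), mul(add(Z, Z), Z))))))))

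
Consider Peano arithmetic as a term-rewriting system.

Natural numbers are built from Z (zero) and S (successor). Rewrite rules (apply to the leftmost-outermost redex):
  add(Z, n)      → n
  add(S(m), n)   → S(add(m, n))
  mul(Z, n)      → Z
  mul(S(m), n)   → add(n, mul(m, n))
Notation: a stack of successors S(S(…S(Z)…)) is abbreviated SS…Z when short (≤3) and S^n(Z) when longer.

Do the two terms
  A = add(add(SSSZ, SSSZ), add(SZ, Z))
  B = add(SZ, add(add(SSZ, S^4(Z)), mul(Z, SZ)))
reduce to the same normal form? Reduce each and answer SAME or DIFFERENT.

Answer: SAME — A ⇓ S^7(Z), B ⇓ S^7(Z)

Reduction:
Term A:
  start: add(add(SSSZ, SSSZ), add(SZ, Z))
  step 1: add(S(add(SSZ, SSSZ)), add(SZ, Z))
  step 2: S(add(add(SSZ, SSSZ), add(SZ, Z)))
  step 3: S(add(S(add(SZ, SSSZ)), add(SZ, Z)))
  step 4: S(S(add(add(SZ, SSSZ), add(SZ, Z))))
  step 5: S(S(add(S(add(Z, SSSZ)), add(SZ, Z))))
  step 6: S(S(S(add(add(Z, SSSZ), add(SZ, Z)))))
  step 7: S(S(S(add(SSSZ, add(SZ, Z)))))
  step 8: S(S(S(S(add(SSZ, add(SZ, Z))))))
  step 9: S(S(S(S(S(add(SZ, add(SZ, Z)))))))
  step 10: S(S(S(S(S(S(add(Z, add(SZ, Z))))))))
  step 11: S(S(S(S(S(S(add(SZ, Z)))))))
  step 12: S(S(S(S(S(S(S(add(Z, Z))))))))
  step 13: S^7(Z)

Term B:
  start: add(SZ, add(add(SSZ, S^4(Z)), mul(Z, SZ)))
  step 1: S(add(Z, add(add(SSZ, S^4(Z)), mul(Z, SZ))))
  step 2: S(add(add(SSZ, S^4(Z)), mul(Z, SZ)))
  step 3: S(add(S(add(SZ, S^4(Z))), mul(Z, SZ)))
  step 4: S(S(add(add(SZ, S^4(Z)), mul(Z, SZ))))
  step 5: S(S(add(S(add(Z, S^4(Z))), mul(Z, SZ))))
  step 6: S(S(S(add(add(Z, S^4(Z)), mul(Z, SZ)))))
  step 7: S(S(S(add(S^4(Z), mul(Z, SZ)))))
  step 8: S(S(S(S(add(SSSZ, mul(Z, SZ))))))
  step 9: S(S(S(S(S(add(SSZ, mul(Z, SZ)))))))
  step 10: S(S(S(S(S(S(add(SZ, mul(Z, SZ))))))))
  step 11: S(S(S(S(S(S(S(add(Z, mul(Z, SZ)))))))))
  step 12: S(S(S(S(S(S(S(mul(Z, SZ))))))))
  step 13: S^7(Z)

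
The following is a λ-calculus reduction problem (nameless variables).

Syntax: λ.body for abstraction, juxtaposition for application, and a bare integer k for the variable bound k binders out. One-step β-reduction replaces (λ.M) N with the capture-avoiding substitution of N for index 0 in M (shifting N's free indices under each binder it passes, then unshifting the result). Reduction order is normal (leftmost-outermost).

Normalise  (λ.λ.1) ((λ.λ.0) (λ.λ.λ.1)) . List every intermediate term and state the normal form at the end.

Answer: normal form = λ.λ.0  (in 2 steps)

Derivation:
  start: (λ.λ.1) ((λ.λ.0) (λ.λ.λ.1))
  [1] λ.(λ.λ.0) (λ.λ.λ.1)
  [2] λ.λ.0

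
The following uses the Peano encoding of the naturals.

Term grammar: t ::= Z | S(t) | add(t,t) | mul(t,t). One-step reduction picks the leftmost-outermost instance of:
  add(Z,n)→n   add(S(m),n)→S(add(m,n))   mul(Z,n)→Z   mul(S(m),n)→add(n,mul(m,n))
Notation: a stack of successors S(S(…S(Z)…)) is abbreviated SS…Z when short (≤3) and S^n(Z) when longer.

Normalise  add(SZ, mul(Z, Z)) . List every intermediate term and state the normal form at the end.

  start: add(SZ, mul(Z, Z))
  [1] S(add(Z, mul(Z, Z)))
  [2] S(mul(Z, Z))
  [3] SZ

Answer: normal form = SZ  (in 3 steps)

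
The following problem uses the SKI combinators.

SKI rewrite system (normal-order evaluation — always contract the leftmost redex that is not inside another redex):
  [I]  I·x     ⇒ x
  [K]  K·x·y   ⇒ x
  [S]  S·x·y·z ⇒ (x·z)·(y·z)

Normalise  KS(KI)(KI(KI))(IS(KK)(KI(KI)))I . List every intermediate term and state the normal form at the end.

  start: KS(KI)(KI(KI))(IS(KK)(KI(KI)))I
  →1  S(KI(KI))(IS(KK)(KI(KI)))I
  →2  KI(KI)I(IS(KK)(KI(KI))I)
  →3  II(IS(KK)(KI(KI))I)
  →4  I(IS(KK)(KI(KI))I)
  →5  IS(KK)(KI(KI))I
  →6  S(KK)(KI(KI))I
  →7  KKI(KI(KI)I)
  →8  K(KI(KI)I)
  →9  K(II)
  →10  KI

Answer: normal form = KI  (in 10 steps)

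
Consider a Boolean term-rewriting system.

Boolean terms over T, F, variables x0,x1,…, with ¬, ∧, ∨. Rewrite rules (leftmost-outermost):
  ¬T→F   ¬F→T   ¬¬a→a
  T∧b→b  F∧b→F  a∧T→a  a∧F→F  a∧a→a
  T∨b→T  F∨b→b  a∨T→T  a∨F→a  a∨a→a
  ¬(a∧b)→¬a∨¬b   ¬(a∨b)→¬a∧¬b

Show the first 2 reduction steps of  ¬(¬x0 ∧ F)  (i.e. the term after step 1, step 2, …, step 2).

Answer: after 2 steps: x0 ∨ ¬F

Derivation:
  start: ¬(¬x0 ∧ F)
  →1  ¬¬x0 ∨ ¬F
  →2  x0 ∨ ¬F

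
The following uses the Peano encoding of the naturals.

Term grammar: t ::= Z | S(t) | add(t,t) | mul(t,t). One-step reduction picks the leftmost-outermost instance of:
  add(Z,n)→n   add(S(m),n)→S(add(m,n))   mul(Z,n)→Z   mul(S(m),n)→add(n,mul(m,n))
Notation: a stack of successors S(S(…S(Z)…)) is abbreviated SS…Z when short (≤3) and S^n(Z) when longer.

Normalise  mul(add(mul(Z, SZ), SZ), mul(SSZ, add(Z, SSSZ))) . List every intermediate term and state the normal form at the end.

  start: mul(add(mul(Z, SZ), SZ), mul(SSZ, add(Z, SSSZ)))
  [1] mul(add(Z, SZ), mul(SSZ, add(Z, SSSZ)))
  [2] mul(SZ, mul(SSZ, add(Z, SSSZ)))
  [3] add(mul(SSZ, add(Z, SSSZ)), mul(Z, mul(SSZ, add(Z, SSSZ))))
  [4] add(add(add(Z, SSSZ), mul(SZ, add(Z, SSSZ))), mul(Z, mul(SSZ, add(Z, SSSZ))))
  [5] add(add(SSSZ, mul(SZ, add(Z, SSSZ))), mul(Z, mul(SSZ, add(Z, SSSZ))))
  [6] add(S(add(SSZ, mul(SZ, add(Z, SSSZ)))), mul(Z, mul(SSZ, add(Z, SSSZ))))
  [7] S(add(add(SSZ, mul(SZ, add(Z, SSSZ))), mul(Z, mul(SSZ, add(Z, SSSZ)))))
  [8] S(add(S(add(SZ, mul(SZ, add(Z, SSSZ)))), mul(Z, mul(SSZ, add(Z, SSSZ)))))
  [9] S(S(add(add(SZ, mul(SZ, add(Z, SSSZ))), mul(Z, mul(SSZ, add(Z, SSSZ))))))
  [10] S(S(add(S(add(Z, mul(SZ, add(Z, SSSZ)))), mul(Z, mul(SSZ, add(Z, SSSZ))))))
  [11] S(S(S(add(add(Z, mul(SZ, add(Z, SSSZ))), mul(Z, mul(SSZ, add(Z, SSSZ)))))))
  [12] S(S(S(add(mul(SZ, add(Z, SSSZ)), mul(Z, mul(SSZ, add(Z, SSSZ)))))))
  [13] S(S(S(add(add(add(Z, SSSZ), mul(Z, add(Z, SSSZ))), mul(Z, mul(SSZ, add(Z, SSSZ)))))))
  [14] S(S(S(add(add(SSSZ, mul(Z, add(Z, SSSZ))), mul(Z, mul(SSZ, add(Z, SSSZ)))))))
  [15] S(S(S(add(S(add(SSZ, mul(Z, add(Z, SSSZ)))), mul(Z, mul(SSZ, add(Z, SSSZ)))))))
  [16] S(S(S(S(add(add(SSZ, mul(Z, add(Z, SSSZ))), mul(Z, mul(SSZ, add(Z, SSSZ))))))))
  [17] S(S(S(S(add(S(add(SZ, mul(Z, add(Z, SSSZ)))), mul(Z, mul(SSZ, add(Z, SSSZ))))))))
  [18] S(S(S(S(S(add(add(SZ, mul(Z, add(Z, SSSZ))), mul(Z, mul(SSZ, add(Z, SSSZ)))))))))
  [19] S(S(S(S(S(add(S(add(Z, mul(Z, add(Z, SSSZ)))), mul(Z, mul(SSZ, add(Z, SSSZ)))))))))
  [20] S(S(S(S(S(S(add(add(Z, mul(Z, add(Z, SSSZ))), mul(Z, mul(SSZ, add(Z, SSSZ))))))))))
  [21] S(S(S(S(S(S(add(mul(Z, add(Z, SSSZ)), mul(Z, mul(SSZ, add(Z, SSSZ))))))))))
  [22] S(S(S(S(S(S(add(Z, mul(Z, mul(SSZ, add(Z, SSSZ))))))))))
  [23] S(S(S(S(S(S(mul(Z, mul(SSZ, add(Z, SSSZ)))))))))
  [24] S^6(Z)

Answer: normal form = S^6(Z)  (in 24 steps)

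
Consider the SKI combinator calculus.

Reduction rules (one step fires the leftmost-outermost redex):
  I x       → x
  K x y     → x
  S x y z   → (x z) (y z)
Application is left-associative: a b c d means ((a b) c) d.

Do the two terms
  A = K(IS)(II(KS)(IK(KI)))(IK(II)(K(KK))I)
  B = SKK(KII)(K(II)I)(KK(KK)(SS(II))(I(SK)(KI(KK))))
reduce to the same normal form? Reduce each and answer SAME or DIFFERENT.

Answer: DIFFERENT — A ⇓ SI, B ⇓ SSI

Derivation:
Term A:
  start: K(IS)(II(KS)(IK(KI)))(IK(II)(K(KK))I)
  [1] IS(IK(II)(K(KK))I)
  [2] S(IK(II)(K(KK))I)
  [3] S(K(II)(K(KK))I)
  [4] S(III)
  [5] S(II)
  [6] SI

Term B:
  start: SKK(KII)(K(II)I)(KK(KK)(SS(II))(I(SK)(KI(KK))))
  [1] K(KII)(K(KII))(K(II)I)(KK(KK)(SS(II))(I(SK)(KI(KK))))
  [2] KII(K(II)I)(KK(KK)(SS(II))(I(SK)(KI(KK))))
  [3] I(K(II)I)(KK(KK)(SS(II))(I(SK)(KI(KK))))
  [4] K(II)I(KK(KK)(SS(II))(I(SK)(KI(KK))))
  [5] II(KK(KK)(SS(II))(I(SK)(KI(KK))))
  [6] I(KK(KK)(SS(II))(I(SK)(KI(KK))))
  [7] KK(KK)(SS(II))(I(SK)(KI(KK)))
  [8] K(SS(II))(I(SK)(KI(KK)))
  [9] SS(II)
  [10] SSI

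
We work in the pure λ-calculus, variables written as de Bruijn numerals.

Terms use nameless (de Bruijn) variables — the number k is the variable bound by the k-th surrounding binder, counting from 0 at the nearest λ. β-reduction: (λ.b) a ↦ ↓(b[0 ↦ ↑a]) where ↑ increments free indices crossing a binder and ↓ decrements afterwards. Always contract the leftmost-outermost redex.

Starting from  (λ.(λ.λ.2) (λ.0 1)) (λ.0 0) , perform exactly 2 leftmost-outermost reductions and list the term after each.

Answer: after 2 steps: λ.λ.0 0

Working:
  start: (λ.(λ.λ.2) (λ.0 1)) (λ.0 0)
  step 1: (λ.λ.λ.0 0) (λ.0 (λ.0 0))
  step 2: λ.λ.0 0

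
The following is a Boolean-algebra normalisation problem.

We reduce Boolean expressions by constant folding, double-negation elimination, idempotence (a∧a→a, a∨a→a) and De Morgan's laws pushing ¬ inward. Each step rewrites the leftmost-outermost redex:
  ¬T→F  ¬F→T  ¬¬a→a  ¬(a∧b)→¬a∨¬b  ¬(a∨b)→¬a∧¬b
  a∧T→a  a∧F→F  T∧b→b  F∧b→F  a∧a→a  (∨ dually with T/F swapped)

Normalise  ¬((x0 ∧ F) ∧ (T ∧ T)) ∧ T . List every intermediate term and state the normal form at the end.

  start: ¬((x0 ∧ F) ∧ (T ∧ T)) ∧ T
  →1  ¬((x0 ∧ F) ∧ (T ∧ T))
  →2  ¬(x0 ∧ F) ∨ ¬(T ∧ T)
  →3  (¬x0 ∨ ¬F) ∨ ¬(T ∧ T)
  →4  (¬x0 ∨ T) ∨ ¬(T ∧ T)
  →5  T ∨ ¬(T ∧ T)
  →6  T

Answer: normal form = T  (in 6 steps)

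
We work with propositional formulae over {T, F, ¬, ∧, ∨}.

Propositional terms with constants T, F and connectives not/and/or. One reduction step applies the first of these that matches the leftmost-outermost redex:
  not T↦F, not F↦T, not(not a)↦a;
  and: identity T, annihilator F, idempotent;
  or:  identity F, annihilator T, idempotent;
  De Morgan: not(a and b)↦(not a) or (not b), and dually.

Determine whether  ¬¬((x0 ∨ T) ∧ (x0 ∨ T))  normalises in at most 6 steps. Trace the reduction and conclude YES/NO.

  start: ¬¬((x0 ∨ T) ∧ (x0 ∨ T))
  step 1: (x0 ∨ T) ∧ (x0 ∨ T)
  step 2: x0 ∨ T
  step 3: T

Answer: YES — reaches normal form T in 3 ≤ 6 steps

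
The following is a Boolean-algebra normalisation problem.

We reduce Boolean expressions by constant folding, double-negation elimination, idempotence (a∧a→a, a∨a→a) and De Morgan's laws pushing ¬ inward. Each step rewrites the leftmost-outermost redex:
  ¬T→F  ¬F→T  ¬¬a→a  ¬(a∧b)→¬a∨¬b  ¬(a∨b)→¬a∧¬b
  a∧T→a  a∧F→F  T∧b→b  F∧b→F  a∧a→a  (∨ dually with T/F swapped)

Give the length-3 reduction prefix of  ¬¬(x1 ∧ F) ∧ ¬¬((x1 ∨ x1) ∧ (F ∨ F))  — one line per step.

  start: ¬¬(x1 ∧ F) ∧ ¬¬((x1 ∨ x1) ∧ (F ∨ F))
  step 1: (x1 ∧ F) ∧ ¬¬((x1 ∨ x1) ∧ (F ∨ F))
  step 2: F ∧ ¬¬((x1 ∨ x1) ∧ (F ∨ F))
  step 3: F

Answer: after 3 steps: F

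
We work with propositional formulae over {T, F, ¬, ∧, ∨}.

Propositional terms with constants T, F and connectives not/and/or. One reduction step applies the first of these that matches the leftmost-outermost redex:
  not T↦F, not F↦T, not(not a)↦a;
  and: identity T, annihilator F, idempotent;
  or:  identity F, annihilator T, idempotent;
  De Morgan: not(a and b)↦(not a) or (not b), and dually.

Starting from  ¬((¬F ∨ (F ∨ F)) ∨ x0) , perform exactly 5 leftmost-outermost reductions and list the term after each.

  start: ¬((¬F ∨ (F ∨ F)) ∨ x0)
  →1  ¬(¬F ∨ (F ∨ F)) ∧ ¬x0
  →2  (¬¬F ∧ ¬(F ∨ F)) ∧ ¬x0
  →3  (F ∧ ¬(F ∨ F)) ∧ ¬x0
  →4  F ∧ ¬x0
  →5  F

Answer: after 5 steps: F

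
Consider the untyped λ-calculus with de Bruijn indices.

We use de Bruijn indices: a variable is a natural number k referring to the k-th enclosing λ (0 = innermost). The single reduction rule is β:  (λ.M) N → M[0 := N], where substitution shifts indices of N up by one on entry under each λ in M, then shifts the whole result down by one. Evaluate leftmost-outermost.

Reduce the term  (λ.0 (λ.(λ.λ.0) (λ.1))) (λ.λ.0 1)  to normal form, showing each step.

  start: (λ.0 (λ.(λ.λ.0) (λ.1))) (λ.λ.0 1)
  →1  (λ.λ.0 1) (λ.(λ.λ.0) (λ.1))
  →2  λ.0 (λ.(λ.λ.0) (λ.1))
  →3  λ.0 (λ.λ.0)

Answer: normal form = λ.0 (λ.λ.0)  (in 3 steps)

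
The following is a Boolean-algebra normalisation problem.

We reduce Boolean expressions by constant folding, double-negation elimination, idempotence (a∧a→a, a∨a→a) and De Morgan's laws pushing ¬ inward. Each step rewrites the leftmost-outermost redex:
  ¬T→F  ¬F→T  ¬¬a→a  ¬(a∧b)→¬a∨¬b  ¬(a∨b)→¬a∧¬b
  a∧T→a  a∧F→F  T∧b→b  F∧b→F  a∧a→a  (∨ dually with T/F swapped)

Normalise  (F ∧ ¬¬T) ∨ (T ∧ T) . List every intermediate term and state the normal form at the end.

Answer: normal form = T  (in 3 steps)

Derivation:
  start: (F ∧ ¬¬T) ∨ (T ∧ T)
  step 1: F ∨ (T ∧ T)
  step 2: T ∧ T
  step 3: T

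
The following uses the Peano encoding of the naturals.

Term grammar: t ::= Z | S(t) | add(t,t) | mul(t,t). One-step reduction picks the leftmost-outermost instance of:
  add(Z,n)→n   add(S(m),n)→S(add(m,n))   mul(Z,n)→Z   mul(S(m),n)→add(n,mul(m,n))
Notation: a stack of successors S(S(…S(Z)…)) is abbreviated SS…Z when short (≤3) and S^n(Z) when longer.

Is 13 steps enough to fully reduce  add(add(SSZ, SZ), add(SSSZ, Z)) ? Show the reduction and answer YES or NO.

  start: add(add(SSZ, SZ), add(SSSZ, Z))
  step 1: add(S(add(SZ, SZ)), add(SSSZ, Z))
  step 2: S(add(add(SZ, SZ), add(SSSZ, Z)))
  step 3: S(add(S(add(Z, SZ)), add(SSSZ, Z)))
  step 4: S(S(add(add(Z, SZ), add(SSSZ, Z))))
  step 5: S(S(add(SZ, add(SSSZ, Z))))
  step 6: S(S(S(add(Z, add(SSSZ, Z)))))
  step 7: S(S(S(add(SSSZ, Z))))
  step 8: S(S(S(S(add(SSZ, Z)))))
  step 9: S(S(S(S(S(add(SZ, Z))))))
  step 10: S(S(S(S(S(S(add(Z, Z)))))))
  step 11: S^6(Z)

Answer: YES — reaches normal form S^6(Z) in 11 ≤ 13 steps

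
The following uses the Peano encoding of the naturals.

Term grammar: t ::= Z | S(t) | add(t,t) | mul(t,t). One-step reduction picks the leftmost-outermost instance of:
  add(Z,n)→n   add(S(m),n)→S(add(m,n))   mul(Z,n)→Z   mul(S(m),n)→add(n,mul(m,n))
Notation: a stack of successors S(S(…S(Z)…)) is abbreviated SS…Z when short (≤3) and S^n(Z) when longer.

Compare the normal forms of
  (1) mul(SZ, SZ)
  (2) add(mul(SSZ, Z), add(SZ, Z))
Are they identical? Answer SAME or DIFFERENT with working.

Answer: SAME — A ⇓ SZ, B ⇓ SZ

Working:
Term A:
  start: mul(SZ, SZ)
  →1  add(SZ, mul(Z, SZ))
  →2  S(add(Z, mul(Z, SZ)))
  →3  S(mul(Z, SZ))
  →4  SZ

Term B:
  start: add(mul(SSZ, Z), add(SZ, Z))
  →1  add(add(Z, mul(SZ, Z)), add(SZ, Z))
  →2  add(mul(SZ, Z), add(SZ, Z))
  →3  add(add(Z, mul(Z, Z)), add(SZ, Z))
  →4  add(mul(Z, Z), add(SZ, Z))
  →5  add(Z, add(SZ, Z))
  →6  add(SZ, Z)
  →7  S(add(Z, Z))
  →8  SZ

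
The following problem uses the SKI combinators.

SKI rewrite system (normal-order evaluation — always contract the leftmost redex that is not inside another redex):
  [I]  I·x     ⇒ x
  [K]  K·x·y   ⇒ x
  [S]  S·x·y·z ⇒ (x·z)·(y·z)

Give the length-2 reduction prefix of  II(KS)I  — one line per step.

Answer: after 2 steps: KSI

Reduction:
  start: II(KS)I
  step 1: I(KS)I
  step 2: KSI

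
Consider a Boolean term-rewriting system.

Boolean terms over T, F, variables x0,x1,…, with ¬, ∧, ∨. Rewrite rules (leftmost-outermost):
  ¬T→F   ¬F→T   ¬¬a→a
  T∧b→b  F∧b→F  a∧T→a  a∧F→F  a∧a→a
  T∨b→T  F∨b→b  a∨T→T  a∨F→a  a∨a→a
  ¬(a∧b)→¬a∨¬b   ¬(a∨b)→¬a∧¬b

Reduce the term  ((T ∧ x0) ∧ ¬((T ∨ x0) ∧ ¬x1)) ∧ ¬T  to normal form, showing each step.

Answer: normal form = F  (in 9 steps)

Working:
  start: ((T ∧ x0) ∧ ¬((T ∨ x0) ∧ ¬x1)) ∧ ¬T
  [1] (x0 ∧ ¬((T ∨ x0) ∧ ¬x1)) ∧ ¬T
  [2] (x0 ∧ (¬(T ∨ x0) ∨ ¬¬x1)) ∧ ¬T
  [3] (x0 ∧ ((¬T ∧ ¬x0) ∨ ¬¬x1)) ∧ ¬T
  [4] (x0 ∧ ((F ∧ ¬x0) ∨ ¬¬x1)) ∧ ¬T
  [5] (x0 ∧ (F ∨ ¬¬x1)) ∧ ¬T
  [6] (x0 ∧ ¬¬x1) ∧ ¬T
  [7] (x0 ∧ x1) ∧ ¬T
  [8] (x0 ∧ x1) ∧ F
  [9] F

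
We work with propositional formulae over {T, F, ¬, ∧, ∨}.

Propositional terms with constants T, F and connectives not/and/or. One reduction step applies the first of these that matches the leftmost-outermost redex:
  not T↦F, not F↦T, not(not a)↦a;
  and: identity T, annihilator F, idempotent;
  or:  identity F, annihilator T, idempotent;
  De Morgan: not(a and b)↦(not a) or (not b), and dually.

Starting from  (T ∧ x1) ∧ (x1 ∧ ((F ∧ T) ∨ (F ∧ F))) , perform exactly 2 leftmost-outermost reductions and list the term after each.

  start: (T ∧ x1) ∧ (x1 ∧ ((F ∧ T) ∨ (F ∧ F)))
  →1  x1 ∧ (x1 ∧ ((F ∧ T) ∨ (F ∧ F)))
  →2  x1 ∧ (x1 ∧ (F ∨ (F ∧ F)))

Answer: after 2 steps: x1 ∧ (x1 ∧ (F ∨ (F ∧ F)))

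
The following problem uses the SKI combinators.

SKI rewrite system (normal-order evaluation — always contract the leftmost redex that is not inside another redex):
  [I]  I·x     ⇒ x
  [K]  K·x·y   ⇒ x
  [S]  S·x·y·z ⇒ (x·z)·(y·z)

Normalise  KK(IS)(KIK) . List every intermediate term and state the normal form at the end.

  start: KK(IS)(KIK)
  step 1: K(KIK)
  step 2: KI

Answer: normal form = KI  (in 2 steps)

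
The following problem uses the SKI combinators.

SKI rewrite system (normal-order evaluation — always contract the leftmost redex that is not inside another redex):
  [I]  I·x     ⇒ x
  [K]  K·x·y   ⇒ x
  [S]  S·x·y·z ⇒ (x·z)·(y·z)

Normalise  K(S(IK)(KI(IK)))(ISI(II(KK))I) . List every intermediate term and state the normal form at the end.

  start: K(S(IK)(KI(IK)))(ISI(II(KK))I)
  [1] S(IK)(KI(IK))
  [2] SK(KI(IK))
  [3] SKI

Answer: normal form = SKI  (in 3 steps)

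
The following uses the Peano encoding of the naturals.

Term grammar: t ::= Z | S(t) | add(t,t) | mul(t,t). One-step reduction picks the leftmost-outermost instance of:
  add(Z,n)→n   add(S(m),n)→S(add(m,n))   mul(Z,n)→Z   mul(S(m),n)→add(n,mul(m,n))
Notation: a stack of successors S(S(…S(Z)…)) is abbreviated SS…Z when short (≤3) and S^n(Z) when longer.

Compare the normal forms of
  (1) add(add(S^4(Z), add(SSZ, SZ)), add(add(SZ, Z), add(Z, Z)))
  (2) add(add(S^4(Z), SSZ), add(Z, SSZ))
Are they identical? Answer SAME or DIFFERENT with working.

Answer: SAME — A ⇓ S^8(Z), B ⇓ S^8(Z)

Reduction:
Term A:
  start: add(add(S^4(Z), add(SSZ, SZ)), add(add(SZ, Z), add(Z, Z)))
  →1  add(S(add(SSSZ, add(SSZ, SZ))), add(add(SZ, Z), add(Z, Z)))
  →2  S(add(add(SSSZ, add(SSZ, SZ)), add(add(SZ, Z), add(Z, Z))))
  →3  S(add(S(add(SSZ, add(SSZ, SZ))), add(add(SZ, Z), add(Z, Z))))
  →4  S(S(add(add(SSZ, add(SSZ, SZ)), add(add(SZ, Z), add(Z, Z)))))
  →5  S(S(add(S(add(SZ, add(SSZ, SZ))), add(add(SZ, Z), add(Z, Z)))))
  →6  S(S(S(add(add(SZ, add(SSZ, SZ)), add(add(SZ, Z), add(Z, Z))))))
  →7  S(S(S(add(S(add(Z, add(SSZ, SZ))), add(add(SZ, Z), add(Z, Z))))))
  →8  S(S(S(S(add(add(Z, add(SSZ, SZ)), add(add(SZ, Z), add(Z, Z)))))))
  →9  S(S(S(S(add(add(SSZ, SZ), add(add(SZ, Z), add(Z, Z)))))))
  →10  S(S(S(S(add(S(add(SZ, SZ)), add(add(SZ, Z), add(Z, Z)))))))
  →11  S(S(S(S(S(add(add(SZ, SZ), add(add(SZ, Z), add(Z, Z))))))))
  →12  S(S(S(S(S(add(S(add(Z, SZ)), add(add(SZ, Z), add(Z, Z))))))))
  →13  S(S(S(S(S(S(add(add(Z, SZ), add(add(SZ, Z), add(Z, Z)))))))))
  →14  S(S(S(S(S(S(add(SZ, add(add(SZ, Z), add(Z, Z)))))))))
  →15  S(S(S(S(S(S(S(add(Z, add(add(SZ, Z), add(Z, Z))))))))))
  →16  S(S(S(S(S(S(S(add(add(SZ, Z), add(Z, Z)))))))))
  →17  S(S(S(S(S(S(S(add(S(add(Z, Z)), add(Z, Z)))))))))
  →18  S(S(S(S(S(S(S(S(add(add(Z, Z), add(Z, Z))))))))))
  →19  S(S(S(S(S(S(S(S(add(Z, add(Z, Z))))))))))
  →20  S(S(S(S(S(S(S(S(add(Z, Z)))))))))
  →21  S^8(Z)

Term B:
  start: add(add(S^4(Z), SSZ), add(Z, SSZ))
  →1  add(S(add(SSSZ, SSZ)), add(Z, SSZ))
  →2  S(add(add(SSSZ, SSZ), add(Z, SSZ)))
  →3  S(add(S(add(SSZ, SSZ)), add(Z, SSZ)))
  →4  S(S(add(add(SSZ, SSZ), add(Z, SSZ))))
  →5  S(S(add(S(add(SZ, SSZ)), add(Z, SSZ))))
  →6  S(S(S(add(add(SZ, SSZ), add(Z, SSZ)))))
  →7  S(S(S(add(S(add(Z, SSZ)), add(Z, SSZ)))))
  →8  S(S(S(S(add(add(Z, SSZ), add(Z, SSZ))))))
  →9  S(S(S(S(add(SSZ, add(Z, SSZ))))))
  →10  S(S(S(S(S(add(SZ, add(Z, SSZ)))))))
  →11  S(S(S(S(S(S(add(Z, add(Z, SSZ))))))))
  →12  S(S(S(S(S(S(add(Z, SSZ)))))))
  →13  S^8(Z)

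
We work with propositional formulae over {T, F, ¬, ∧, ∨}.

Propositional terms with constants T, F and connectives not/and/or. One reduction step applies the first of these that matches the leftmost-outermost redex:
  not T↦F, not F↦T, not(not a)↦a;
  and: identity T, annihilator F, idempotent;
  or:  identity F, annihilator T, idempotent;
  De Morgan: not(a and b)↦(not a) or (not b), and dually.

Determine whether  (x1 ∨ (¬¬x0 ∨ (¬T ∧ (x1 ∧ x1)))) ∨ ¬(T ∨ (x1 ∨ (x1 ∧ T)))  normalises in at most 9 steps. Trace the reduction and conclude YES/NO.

Answer: YES — reaches normal form x1 ∨ x0 in 8 ≤ 9 steps

Working:
  start: (x1 ∨ (¬¬x0 ∨ (¬T ∧ (x1 ∧ x1)))) ∨ ¬(T ∨ (x1 ∨ (x1 ∧ T)))
  [1] (x1 ∨ (x0 ∨ (¬T ∧ (x1 ∧ x1)))) ∨ ¬(T ∨ (x1 ∨ (x1 ∧ T)))
  [2] (x1 ∨ (x0 ∨ (F ∧ (x1 ∧ x1)))) ∨ ¬(T ∨ (x1 ∨ (x1 ∧ T)))
  [3] (x1 ∨ (x0 ∨ F)) ∨ ¬(T ∨ (x1 ∨ (x1 ∧ T)))
  [4] (x1 ∨ x0) ∨ ¬(T ∨ (x1 ∨ (x1 ∧ T)))
  [5] (x1 ∨ x0) ∨ (¬T ∧ ¬(x1 ∨ (x1 ∧ T)))
  [6] (x1 ∨ x0) ∨ (F ∧ ¬(x1 ∨ (x1 ∧ T)))
  [7] (x1 ∨ x0) ∨ F
  [8] x1 ∨ x0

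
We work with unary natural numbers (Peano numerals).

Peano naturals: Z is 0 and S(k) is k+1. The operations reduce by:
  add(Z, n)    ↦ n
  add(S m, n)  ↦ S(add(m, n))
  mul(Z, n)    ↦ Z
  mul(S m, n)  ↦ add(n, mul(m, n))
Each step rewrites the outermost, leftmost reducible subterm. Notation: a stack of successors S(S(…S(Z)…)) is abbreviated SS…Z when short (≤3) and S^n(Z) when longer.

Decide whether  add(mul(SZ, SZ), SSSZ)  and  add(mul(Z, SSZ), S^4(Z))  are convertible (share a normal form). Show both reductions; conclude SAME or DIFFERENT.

Answer: SAME — A ⇓ S^4(Z), B ⇓ S^4(Z)

Reduction:
Term A:
  start: add(mul(SZ, SZ), SSSZ)
  →1  add(add(SZ, mul(Z, SZ)), SSSZ)
  →2  add(S(add(Z, mul(Z, SZ))), SSSZ)
  →3  S(add(add(Z, mul(Z, SZ)), SSSZ))
  →4  S(add(mul(Z, SZ), SSSZ))
  →5  S(add(Z, SSSZ))
  →6  S^4(Z)

Term B:
  start: add(mul(Z, SSZ), S^4(Z))
  →1  add(Z, S^4(Z))
  →2  S^4(Z)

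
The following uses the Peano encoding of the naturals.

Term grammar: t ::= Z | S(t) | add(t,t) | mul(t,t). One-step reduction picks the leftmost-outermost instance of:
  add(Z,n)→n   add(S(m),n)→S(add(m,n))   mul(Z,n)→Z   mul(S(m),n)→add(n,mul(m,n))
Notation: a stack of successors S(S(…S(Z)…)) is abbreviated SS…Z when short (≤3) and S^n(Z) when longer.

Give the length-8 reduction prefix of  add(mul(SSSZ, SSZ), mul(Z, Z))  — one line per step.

Answer: after 8 steps: S(S(add(S(add(SZ, mul(SZ, SSZ))), mul(Z, Z))))

Derivation:
  start: add(mul(SSSZ, SSZ), mul(Z, Z))
  →1  add(add(SSZ, mul(SSZ, SSZ)), mul(Z, Z))
  →2  add(S(add(SZ, mul(SSZ, SSZ))), mul(Z, Z))
  →3  S(add(add(SZ, mul(SSZ, SSZ)), mul(Z, Z)))
  →4  S(add(S(add(Z, mul(SSZ, SSZ))), mul(Z, Z)))
  →5  S(S(add(add(Z, mul(SSZ, SSZ)), mul(Z, Z))))
  →6  S(S(add(mul(SSZ, SSZ), mul(Z, Z))))
  →7  S(S(add(add(SSZ, mul(SZ, SSZ)), mul(Z, Z))))
  →8  S(S(add(S(add(SZ, mul(SZ, SSZ))), mul(Z, Z))))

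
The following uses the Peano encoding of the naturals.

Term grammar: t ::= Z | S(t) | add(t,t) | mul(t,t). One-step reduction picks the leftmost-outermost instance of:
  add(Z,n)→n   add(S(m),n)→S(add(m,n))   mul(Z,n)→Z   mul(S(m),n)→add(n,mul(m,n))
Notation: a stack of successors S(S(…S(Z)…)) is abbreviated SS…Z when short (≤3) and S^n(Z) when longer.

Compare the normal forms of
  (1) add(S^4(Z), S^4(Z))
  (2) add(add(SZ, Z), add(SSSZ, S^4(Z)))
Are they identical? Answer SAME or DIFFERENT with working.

Answer: SAME — A ⇓ S^8(Z), B ⇓ S^8(Z)

Derivation:
Term A:
  start: add(S^4(Z), S^4(Z))
  [1] S(add(SSSZ, S^4(Z)))
  [2] S(S(add(SSZ, S^4(Z))))
  [3] S(S(S(add(SZ, S^4(Z)))))
  [4] S(S(S(S(add(Z, S^4(Z))))))
  [5] S^8(Z)

Term B:
  start: add(add(SZ, Z), add(SSSZ, S^4(Z)))
  [1] add(S(add(Z, Z)), add(SSSZ, S^4(Z)))
  [2] S(add(add(Z, Z), add(SSSZ, S^4(Z))))
  [3] S(add(Z, add(SSSZ, S^4(Z))))
  [4] S(add(SSSZ, S^4(Z)))
  [5] S(S(add(SSZ, S^4(Z))))
  [6] S(S(S(add(SZ, S^4(Z)))))
  [7] S(S(S(S(add(Z, S^4(Z))))))
  [8] S^8(Z)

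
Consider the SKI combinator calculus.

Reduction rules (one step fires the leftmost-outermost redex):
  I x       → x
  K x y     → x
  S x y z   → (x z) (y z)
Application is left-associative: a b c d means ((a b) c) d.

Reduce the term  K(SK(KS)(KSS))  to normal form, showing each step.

  start: K(SK(KS)(KSS))
  [1] K(K(KSS)(KS(KSS)))
  [2] K(KSS)
  [3] KS

Answer: normal form = KS  (in 3 steps)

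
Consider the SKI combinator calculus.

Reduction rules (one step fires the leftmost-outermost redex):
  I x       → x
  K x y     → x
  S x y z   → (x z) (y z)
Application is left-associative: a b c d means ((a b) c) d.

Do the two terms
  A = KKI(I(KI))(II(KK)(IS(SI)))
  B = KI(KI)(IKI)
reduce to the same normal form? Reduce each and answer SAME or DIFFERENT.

Term A:
  start: KKI(I(KI))(II(KK)(IS(SI)))
  [1] K(I(KI))(II(KK)(IS(SI)))
  [2] I(KI)
  [3] KI

Term B:
  start: KI(KI)(IKI)
  [1] I(IKI)
  [2] IKI
  [3] KI

Answer: SAME — A ⇓ KI, B ⇓ KI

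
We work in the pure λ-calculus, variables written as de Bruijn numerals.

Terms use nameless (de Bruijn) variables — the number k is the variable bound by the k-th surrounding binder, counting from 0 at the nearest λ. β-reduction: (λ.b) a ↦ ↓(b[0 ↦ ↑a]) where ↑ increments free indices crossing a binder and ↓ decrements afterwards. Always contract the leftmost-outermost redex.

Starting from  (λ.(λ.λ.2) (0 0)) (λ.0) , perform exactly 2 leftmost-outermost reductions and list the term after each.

  start: (λ.(λ.λ.2) (0 0)) (λ.0)
  →1  (λ.λ.λ.0) ((λ.0) (λ.0))
  →2  λ.λ.0

Answer: after 2 steps: λ.λ.0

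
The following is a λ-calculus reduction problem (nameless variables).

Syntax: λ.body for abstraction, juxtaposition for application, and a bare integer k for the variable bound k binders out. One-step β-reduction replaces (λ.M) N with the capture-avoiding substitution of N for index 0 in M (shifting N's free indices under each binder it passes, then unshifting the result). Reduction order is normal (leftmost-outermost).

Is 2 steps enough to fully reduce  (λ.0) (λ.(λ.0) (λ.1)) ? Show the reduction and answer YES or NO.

Answer: YES — reaches normal form λ.λ.1 in 2 ≤ 2 steps

Working:
  start: (λ.0) (λ.(λ.0) (λ.1))
  step 1: λ.(λ.0) (λ.1)
  step 2: λ.λ.1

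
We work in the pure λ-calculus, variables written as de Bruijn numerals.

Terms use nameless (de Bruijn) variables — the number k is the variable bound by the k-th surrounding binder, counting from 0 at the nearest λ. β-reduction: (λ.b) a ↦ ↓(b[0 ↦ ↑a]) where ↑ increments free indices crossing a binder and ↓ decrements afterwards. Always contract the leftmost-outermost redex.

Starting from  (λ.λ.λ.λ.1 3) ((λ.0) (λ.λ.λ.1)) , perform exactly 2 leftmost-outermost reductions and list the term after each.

  start: (λ.λ.λ.λ.1 3) ((λ.0) (λ.λ.λ.1))
  [1] λ.λ.λ.1 ((λ.0) (λ.λ.λ.1))
  [2] λ.λ.λ.1 (λ.λ.λ.1)

Answer: after 2 steps: λ.λ.λ.1 (λ.λ.λ.1)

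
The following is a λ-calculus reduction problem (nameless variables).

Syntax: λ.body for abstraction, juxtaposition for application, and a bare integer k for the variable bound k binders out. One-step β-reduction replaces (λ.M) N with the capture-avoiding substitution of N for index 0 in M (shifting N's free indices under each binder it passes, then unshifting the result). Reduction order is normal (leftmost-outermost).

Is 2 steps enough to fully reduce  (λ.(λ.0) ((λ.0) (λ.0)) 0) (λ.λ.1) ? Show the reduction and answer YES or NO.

  start: (λ.(λ.0) ((λ.0) (λ.0)) 0) (λ.λ.1)
  →1  (λ.0) ((λ.0) (λ.0)) (λ.λ.1)
  →2  (λ.0) (λ.0) (λ.λ.1)

Answer: NO — after 2 steps the term is (λ.0) (λ.0) (λ.λ.1), not yet normal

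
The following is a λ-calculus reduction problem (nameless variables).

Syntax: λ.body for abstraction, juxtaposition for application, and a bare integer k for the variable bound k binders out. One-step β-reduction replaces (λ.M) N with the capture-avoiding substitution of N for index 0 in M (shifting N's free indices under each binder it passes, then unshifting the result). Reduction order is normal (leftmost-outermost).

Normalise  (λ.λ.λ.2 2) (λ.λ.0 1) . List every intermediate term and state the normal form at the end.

  start: (λ.λ.λ.2 2) (λ.λ.0 1)
  [1] λ.λ.(λ.λ.0 1) (λ.λ.0 1)
  [2] λ.λ.λ.0 (λ.λ.0 1)

Answer: normal form = λ.λ.λ.0 (λ.λ.0 1)  (in 2 steps)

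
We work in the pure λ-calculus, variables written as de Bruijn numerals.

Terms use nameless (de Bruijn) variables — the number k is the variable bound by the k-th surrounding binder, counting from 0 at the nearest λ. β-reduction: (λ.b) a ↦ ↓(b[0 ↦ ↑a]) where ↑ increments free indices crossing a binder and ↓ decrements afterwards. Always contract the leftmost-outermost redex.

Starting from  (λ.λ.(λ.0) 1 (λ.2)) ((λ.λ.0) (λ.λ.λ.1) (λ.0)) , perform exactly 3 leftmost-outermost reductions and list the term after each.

Answer: after 3 steps: λ.(λ.0) (λ.0) (λ.(λ.λ.0) (λ.λ.λ.1) (λ.0))

Reduction:
  start: (λ.λ.(λ.0) 1 (λ.2)) ((λ.λ.0) (λ.λ.λ.1) (λ.0))
  step 1: λ.(λ.0) ((λ.λ.0) (λ.λ.λ.1) (λ.0)) (λ.(λ.λ.0) (λ.λ.λ.1) (λ.0))
  step 2: λ.(λ.λ.0) (λ.λ.λ.1) (λ.0) (λ.(λ.λ.0) (λ.λ.λ.1) (λ.0))
  step 3: λ.(λ.0) (λ.0) (λ.(λ.λ.0) (λ.λ.λ.1) (λ.0))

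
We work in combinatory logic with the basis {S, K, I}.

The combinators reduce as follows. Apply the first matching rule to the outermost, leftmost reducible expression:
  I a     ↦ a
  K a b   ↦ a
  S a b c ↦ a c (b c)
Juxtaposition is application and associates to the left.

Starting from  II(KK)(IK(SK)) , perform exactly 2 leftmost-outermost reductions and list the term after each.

  start: II(KK)(IK(SK))
  →1  I(KK)(IK(SK))
  →2  KK(IK(SK))

Answer: after 2 steps: KK(IK(SK))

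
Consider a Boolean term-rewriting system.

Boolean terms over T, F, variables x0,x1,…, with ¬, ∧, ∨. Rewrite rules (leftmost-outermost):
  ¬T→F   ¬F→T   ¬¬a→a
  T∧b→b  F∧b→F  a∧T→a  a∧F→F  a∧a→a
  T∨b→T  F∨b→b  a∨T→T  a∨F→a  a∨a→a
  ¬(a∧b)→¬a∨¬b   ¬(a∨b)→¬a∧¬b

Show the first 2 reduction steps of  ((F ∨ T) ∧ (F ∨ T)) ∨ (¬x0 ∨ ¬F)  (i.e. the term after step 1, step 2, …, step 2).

  start: ((F ∨ T) ∧ (F ∨ T)) ∨ (¬x0 ∨ ¬F)
  →1  (F ∨ T) ∨ (¬x0 ∨ ¬F)
  →2  T ∨ (¬x0 ∨ ¬F)

Answer: after 2 steps: T ∨ (¬x0 ∨ ¬F)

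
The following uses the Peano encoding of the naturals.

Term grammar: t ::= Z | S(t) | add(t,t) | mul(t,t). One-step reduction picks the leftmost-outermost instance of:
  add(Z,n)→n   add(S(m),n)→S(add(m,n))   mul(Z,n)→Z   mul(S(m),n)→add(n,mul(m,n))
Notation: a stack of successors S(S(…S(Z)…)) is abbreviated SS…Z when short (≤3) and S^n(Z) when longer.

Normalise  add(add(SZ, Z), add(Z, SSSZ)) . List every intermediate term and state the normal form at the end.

Answer: normal form = S^4(Z)  (in 5 steps)

Derivation:
  start: add(add(SZ, Z), add(Z, SSSZ))
  →1  add(S(add(Z, Z)), add(Z, SSSZ))
  →2  S(add(add(Z, Z), add(Z, SSSZ)))
  →3  S(add(Z, add(Z, SSSZ)))
  →4  S(add(Z, SSSZ))
  →5  S^4(Z)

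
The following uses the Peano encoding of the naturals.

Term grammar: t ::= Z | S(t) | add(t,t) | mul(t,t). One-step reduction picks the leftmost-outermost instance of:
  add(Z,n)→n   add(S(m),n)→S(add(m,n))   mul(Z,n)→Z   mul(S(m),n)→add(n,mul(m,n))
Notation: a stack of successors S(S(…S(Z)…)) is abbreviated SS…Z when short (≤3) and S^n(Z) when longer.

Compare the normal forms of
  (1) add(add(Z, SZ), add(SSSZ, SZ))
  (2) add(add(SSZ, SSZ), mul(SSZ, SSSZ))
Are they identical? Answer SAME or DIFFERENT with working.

Term A:
  start: add(add(Z, SZ), add(SSSZ, SZ))
  [1] add(SZ, add(SSSZ, SZ))
  [2] S(add(Z, add(SSSZ, SZ)))
  [3] S(add(SSSZ, SZ))
  [4] S(S(add(SSZ, SZ)))
  [5] S(S(S(add(SZ, SZ))))
  [6] S(S(S(S(add(Z, SZ)))))
  [7] S^5(Z)

Term B:
  start: add(add(SSZ, SSZ), mul(SSZ, SSSZ))
  [1] add(S(add(SZ, SSZ)), mul(SSZ, SSSZ))
  [2] S(add(add(SZ, SSZ), mul(SSZ, SSSZ)))
  [3] S(add(S(add(Z, SSZ)), mul(SSZ, SSSZ)))
  [4] S(S(add(add(Z, SSZ), mul(SSZ, SSSZ))))
  [5] S(S(add(SSZ, mul(SSZ, SSSZ))))
  [6] S(S(S(add(SZ, mul(SSZ, SSSZ)))))
  [7] S(S(S(S(add(Z, mul(SSZ, SSSZ))))))
  [8] S(S(S(S(mul(SSZ, SSSZ)))))
  [9] S(S(S(S(add(SSSZ, mul(SZ, SSSZ))))))
  [10] S(S(S(S(S(add(SSZ, mul(SZ, SSSZ)))))))
  [11] S(S(S(S(S(S(add(SZ, mul(SZ, SSSZ))))))))
  [12] S(S(S(S(S(S(S(add(Z, mul(SZ, SSSZ)))))))))
  [13] S(S(S(S(S(S(S(mul(SZ, SSSZ))))))))
  [14] S(S(S(S(S(S(S(add(SSSZ, mul(Z, SSSZ)))))))))
  [15] S(S(S(S(S(S(S(S(add(SSZ, mul(Z, SSSZ))))))))))
  [16] S(S(S(S(S(S(S(S(S(add(SZ, mul(Z, SSSZ)))))))))))
  [17] S(S(S(S(S(S(S(S(S(S(add(Z, mul(Z, SSSZ))))))))))))
  [18] S(S(S(S(S(S(S(S(S(S(mul(Z, SSSZ)))))))))))
  [19] S^10(Z)

Answer: DIFFERENT — A ⇓ S^5(Z), B ⇓ S^10(Z)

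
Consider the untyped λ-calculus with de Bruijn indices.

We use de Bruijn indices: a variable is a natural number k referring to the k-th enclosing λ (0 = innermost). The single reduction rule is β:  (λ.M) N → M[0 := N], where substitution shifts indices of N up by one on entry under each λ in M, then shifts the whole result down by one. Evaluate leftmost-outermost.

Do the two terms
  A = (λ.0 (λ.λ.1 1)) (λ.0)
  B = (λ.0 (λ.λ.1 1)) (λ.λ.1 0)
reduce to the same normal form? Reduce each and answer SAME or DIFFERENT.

Answer: SAME — A ⇓ λ.λ.1 1, B ⇓ λ.λ.1 1

Derivation:
Term A:
  start: (λ.0 (λ.λ.1 1)) (λ.0)
  →1  (λ.0) (λ.λ.1 1)
  →2  λ.λ.1 1

Term B:
  start: (λ.0 (λ.λ.1 1)) (λ.λ.1 0)
  →1  (λ.λ.1 0) (λ.λ.1 1)
  →2  λ.(λ.λ.1 1) 0
  →3  λ.λ.1 1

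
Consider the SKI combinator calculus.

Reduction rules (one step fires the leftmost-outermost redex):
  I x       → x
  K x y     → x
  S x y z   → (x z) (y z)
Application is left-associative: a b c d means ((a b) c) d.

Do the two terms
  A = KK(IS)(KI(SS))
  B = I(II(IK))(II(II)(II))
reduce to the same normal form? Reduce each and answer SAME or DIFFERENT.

Answer: SAME — A ⇓ KI, B ⇓ KI

Working:
Term A:
  start: KK(IS)(KI(SS))
  [1] K(KI(SS))
  [2] KI

Term B:
  start: I(II(IK))(II(II)(II))
  [1] II(IK)(II(II)(II))
  [2] I(IK)(II(II)(II))
  [3] IK(II(II)(II))
  [4] K(II(II)(II))
  [5] K(I(II)(II))
  [6] K(II(II))
  [7] K(I(II))
  [8] K(II)
  [9] KI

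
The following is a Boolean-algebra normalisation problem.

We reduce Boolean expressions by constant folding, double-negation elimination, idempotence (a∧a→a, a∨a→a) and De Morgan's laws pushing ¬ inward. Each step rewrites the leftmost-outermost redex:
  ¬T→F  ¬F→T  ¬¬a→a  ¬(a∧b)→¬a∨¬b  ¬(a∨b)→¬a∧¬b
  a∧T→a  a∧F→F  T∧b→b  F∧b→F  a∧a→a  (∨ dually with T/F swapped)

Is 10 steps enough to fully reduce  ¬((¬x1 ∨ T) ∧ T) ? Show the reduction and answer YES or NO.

Answer: YES — reaches normal form F in 7 ≤ 10 steps

Derivation:
  start: ¬((¬x1 ∨ T) ∧ T)
  step 1: ¬(¬x1 ∨ T) ∨ ¬T
  step 2: (¬¬x1 ∧ ¬T) ∨ ¬T
  step 3: (x1 ∧ ¬T) ∨ ¬T
  step 4: (x1 ∧ F) ∨ ¬T
  step 5: F ∨ ¬T
  step 6: ¬T
  step 7: F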